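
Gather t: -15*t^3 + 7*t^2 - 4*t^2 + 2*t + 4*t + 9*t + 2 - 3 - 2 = -15*t^3 + 3*t^2 + 15*t - 3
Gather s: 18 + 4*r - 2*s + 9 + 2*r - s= 6*r - 3*s + 27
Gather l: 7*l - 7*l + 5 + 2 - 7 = 0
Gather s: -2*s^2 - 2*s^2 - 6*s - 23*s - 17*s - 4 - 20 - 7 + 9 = -4*s^2 - 46*s - 22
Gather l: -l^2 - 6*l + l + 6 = -l^2 - 5*l + 6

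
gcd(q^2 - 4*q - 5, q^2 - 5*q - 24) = 1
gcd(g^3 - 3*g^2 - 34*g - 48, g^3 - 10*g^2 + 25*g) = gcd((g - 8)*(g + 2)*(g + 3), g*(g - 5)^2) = 1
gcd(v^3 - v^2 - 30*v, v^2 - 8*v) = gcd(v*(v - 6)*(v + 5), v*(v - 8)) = v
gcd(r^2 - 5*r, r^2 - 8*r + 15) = r - 5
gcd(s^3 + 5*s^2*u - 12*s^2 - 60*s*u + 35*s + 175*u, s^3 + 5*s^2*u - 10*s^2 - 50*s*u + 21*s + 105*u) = s^2 + 5*s*u - 7*s - 35*u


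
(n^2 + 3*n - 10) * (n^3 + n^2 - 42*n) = n^5 + 4*n^4 - 49*n^3 - 136*n^2 + 420*n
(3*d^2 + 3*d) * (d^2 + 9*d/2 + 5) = 3*d^4 + 33*d^3/2 + 57*d^2/2 + 15*d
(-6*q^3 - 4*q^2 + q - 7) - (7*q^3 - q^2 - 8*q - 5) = -13*q^3 - 3*q^2 + 9*q - 2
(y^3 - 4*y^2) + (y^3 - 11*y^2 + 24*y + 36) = 2*y^3 - 15*y^2 + 24*y + 36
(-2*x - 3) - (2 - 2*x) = -5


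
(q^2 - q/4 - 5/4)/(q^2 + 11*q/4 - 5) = (q + 1)/(q + 4)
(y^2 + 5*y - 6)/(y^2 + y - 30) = (y - 1)/(y - 5)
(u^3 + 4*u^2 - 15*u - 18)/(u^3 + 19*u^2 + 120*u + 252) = (u^2 - 2*u - 3)/(u^2 + 13*u + 42)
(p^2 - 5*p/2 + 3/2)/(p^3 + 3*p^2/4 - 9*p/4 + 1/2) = 2*(2*p - 3)/(4*p^2 + 7*p - 2)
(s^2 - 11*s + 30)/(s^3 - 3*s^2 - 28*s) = (-s^2 + 11*s - 30)/(s*(-s^2 + 3*s + 28))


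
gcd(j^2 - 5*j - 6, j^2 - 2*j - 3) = j + 1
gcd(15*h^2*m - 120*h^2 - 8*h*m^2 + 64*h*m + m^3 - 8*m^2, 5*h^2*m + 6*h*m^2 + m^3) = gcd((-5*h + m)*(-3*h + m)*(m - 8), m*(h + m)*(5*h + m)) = 1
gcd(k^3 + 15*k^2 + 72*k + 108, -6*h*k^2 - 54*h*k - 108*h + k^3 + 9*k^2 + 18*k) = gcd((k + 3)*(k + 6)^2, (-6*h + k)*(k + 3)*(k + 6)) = k^2 + 9*k + 18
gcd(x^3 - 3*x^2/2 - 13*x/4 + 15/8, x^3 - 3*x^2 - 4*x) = 1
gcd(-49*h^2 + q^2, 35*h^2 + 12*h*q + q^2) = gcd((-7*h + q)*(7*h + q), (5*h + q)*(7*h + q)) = 7*h + q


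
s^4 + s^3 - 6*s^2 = s^2*(s - 2)*(s + 3)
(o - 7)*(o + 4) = o^2 - 3*o - 28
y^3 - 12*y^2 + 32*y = y*(y - 8)*(y - 4)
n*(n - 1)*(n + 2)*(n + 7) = n^4 + 8*n^3 + 5*n^2 - 14*n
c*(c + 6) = c^2 + 6*c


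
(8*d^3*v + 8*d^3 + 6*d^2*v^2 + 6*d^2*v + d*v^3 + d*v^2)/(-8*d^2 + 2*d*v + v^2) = d*(2*d*v + 2*d + v^2 + v)/(-2*d + v)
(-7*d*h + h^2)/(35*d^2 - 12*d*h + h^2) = -h/(5*d - h)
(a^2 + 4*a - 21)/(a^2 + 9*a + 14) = (a - 3)/(a + 2)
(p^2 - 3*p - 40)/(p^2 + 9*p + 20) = (p - 8)/(p + 4)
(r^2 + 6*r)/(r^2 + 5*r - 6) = r/(r - 1)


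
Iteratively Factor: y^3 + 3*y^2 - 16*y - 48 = (y - 4)*(y^2 + 7*y + 12) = (y - 4)*(y + 4)*(y + 3)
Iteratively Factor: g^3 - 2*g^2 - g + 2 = (g - 2)*(g^2 - 1) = (g - 2)*(g + 1)*(g - 1)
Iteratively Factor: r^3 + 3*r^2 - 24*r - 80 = (r + 4)*(r^2 - r - 20) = (r - 5)*(r + 4)*(r + 4)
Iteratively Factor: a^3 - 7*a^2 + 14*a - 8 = (a - 4)*(a^2 - 3*a + 2) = (a - 4)*(a - 2)*(a - 1)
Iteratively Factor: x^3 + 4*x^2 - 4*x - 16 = (x + 2)*(x^2 + 2*x - 8) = (x + 2)*(x + 4)*(x - 2)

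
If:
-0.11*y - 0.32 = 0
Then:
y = -2.91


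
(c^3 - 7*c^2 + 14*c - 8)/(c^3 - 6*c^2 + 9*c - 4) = (c - 2)/(c - 1)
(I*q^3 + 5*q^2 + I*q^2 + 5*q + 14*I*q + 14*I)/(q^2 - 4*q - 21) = (I*q^3 + q^2*(5 + I) + q*(5 + 14*I) + 14*I)/(q^2 - 4*q - 21)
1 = 1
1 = 1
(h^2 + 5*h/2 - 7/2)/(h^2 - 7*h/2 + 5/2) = (2*h + 7)/(2*h - 5)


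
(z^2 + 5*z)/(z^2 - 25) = z/(z - 5)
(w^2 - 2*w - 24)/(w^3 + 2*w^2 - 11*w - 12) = (w - 6)/(w^2 - 2*w - 3)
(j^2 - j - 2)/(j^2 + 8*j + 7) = (j - 2)/(j + 7)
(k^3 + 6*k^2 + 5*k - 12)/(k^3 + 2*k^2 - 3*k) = (k + 4)/k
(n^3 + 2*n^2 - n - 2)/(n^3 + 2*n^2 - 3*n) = (n^2 + 3*n + 2)/(n*(n + 3))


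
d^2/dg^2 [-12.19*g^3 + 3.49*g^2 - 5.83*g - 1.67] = 6.98 - 73.14*g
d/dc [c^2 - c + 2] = 2*c - 1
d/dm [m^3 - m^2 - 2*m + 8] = 3*m^2 - 2*m - 2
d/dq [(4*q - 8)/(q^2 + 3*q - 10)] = -4/(q^2 + 10*q + 25)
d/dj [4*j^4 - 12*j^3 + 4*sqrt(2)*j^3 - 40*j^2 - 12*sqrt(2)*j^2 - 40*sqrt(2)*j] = 16*j^3 - 36*j^2 + 12*sqrt(2)*j^2 - 80*j - 24*sqrt(2)*j - 40*sqrt(2)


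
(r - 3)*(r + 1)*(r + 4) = r^3 + 2*r^2 - 11*r - 12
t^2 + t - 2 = (t - 1)*(t + 2)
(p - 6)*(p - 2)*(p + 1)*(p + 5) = p^4 - 2*p^3 - 31*p^2 + 32*p + 60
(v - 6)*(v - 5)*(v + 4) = v^3 - 7*v^2 - 14*v + 120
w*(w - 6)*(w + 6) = w^3 - 36*w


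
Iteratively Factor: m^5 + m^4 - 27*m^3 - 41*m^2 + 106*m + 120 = (m - 2)*(m^4 + 3*m^3 - 21*m^2 - 83*m - 60) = (m - 5)*(m - 2)*(m^3 + 8*m^2 + 19*m + 12) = (m - 5)*(m - 2)*(m + 3)*(m^2 + 5*m + 4) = (m - 5)*(m - 2)*(m + 3)*(m + 4)*(m + 1)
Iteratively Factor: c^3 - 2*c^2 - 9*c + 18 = (c - 3)*(c^2 + c - 6) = (c - 3)*(c - 2)*(c + 3)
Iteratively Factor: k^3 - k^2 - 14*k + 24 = (k - 3)*(k^2 + 2*k - 8) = (k - 3)*(k + 4)*(k - 2)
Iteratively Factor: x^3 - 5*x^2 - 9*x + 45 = (x + 3)*(x^2 - 8*x + 15) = (x - 3)*(x + 3)*(x - 5)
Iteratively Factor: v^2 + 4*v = (v + 4)*(v)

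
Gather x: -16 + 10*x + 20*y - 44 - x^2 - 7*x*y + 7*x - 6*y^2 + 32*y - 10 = -x^2 + x*(17 - 7*y) - 6*y^2 + 52*y - 70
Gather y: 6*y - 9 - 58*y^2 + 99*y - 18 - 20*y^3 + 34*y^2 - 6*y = -20*y^3 - 24*y^2 + 99*y - 27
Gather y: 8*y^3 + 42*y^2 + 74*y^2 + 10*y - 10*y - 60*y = 8*y^3 + 116*y^2 - 60*y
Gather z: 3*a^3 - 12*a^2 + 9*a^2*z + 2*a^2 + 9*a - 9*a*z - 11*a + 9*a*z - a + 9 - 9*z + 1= 3*a^3 - 10*a^2 - 3*a + z*(9*a^2 - 9) + 10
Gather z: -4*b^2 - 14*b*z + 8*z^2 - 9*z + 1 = -4*b^2 + 8*z^2 + z*(-14*b - 9) + 1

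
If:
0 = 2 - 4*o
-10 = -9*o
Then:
No Solution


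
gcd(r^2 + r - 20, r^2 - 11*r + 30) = 1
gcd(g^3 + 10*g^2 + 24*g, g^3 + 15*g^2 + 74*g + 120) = g^2 + 10*g + 24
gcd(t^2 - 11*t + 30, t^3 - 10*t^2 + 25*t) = t - 5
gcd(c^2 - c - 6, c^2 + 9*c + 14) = c + 2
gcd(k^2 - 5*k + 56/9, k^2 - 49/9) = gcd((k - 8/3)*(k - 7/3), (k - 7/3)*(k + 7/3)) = k - 7/3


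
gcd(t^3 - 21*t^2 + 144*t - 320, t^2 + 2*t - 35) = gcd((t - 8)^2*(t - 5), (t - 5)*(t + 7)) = t - 5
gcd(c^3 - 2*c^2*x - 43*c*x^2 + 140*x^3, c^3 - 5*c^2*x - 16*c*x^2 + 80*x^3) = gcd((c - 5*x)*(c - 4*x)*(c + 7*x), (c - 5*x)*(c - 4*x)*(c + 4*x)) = c^2 - 9*c*x + 20*x^2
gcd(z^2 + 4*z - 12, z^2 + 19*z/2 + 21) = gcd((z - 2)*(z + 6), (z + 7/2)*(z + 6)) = z + 6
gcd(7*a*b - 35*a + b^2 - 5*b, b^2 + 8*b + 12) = 1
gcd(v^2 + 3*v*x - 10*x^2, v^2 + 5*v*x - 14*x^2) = -v + 2*x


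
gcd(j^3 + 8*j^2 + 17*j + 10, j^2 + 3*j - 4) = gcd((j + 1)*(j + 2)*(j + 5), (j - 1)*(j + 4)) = 1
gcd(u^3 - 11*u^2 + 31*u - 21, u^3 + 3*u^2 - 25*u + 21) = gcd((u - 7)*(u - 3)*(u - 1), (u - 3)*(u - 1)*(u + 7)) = u^2 - 4*u + 3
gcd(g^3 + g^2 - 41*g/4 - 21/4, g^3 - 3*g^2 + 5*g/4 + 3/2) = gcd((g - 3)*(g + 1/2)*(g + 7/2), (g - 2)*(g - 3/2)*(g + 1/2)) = g + 1/2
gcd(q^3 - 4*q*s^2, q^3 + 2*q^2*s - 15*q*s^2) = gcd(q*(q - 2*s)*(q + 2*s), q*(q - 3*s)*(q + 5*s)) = q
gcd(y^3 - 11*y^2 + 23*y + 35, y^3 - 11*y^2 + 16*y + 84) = y - 7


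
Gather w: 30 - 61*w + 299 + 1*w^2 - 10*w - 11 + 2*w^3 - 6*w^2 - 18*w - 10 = 2*w^3 - 5*w^2 - 89*w + 308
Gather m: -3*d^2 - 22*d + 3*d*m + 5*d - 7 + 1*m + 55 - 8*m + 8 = -3*d^2 - 17*d + m*(3*d - 7) + 56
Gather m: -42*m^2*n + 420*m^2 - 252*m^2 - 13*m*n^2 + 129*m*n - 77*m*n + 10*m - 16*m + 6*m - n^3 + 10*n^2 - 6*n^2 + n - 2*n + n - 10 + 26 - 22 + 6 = m^2*(168 - 42*n) + m*(-13*n^2 + 52*n) - n^3 + 4*n^2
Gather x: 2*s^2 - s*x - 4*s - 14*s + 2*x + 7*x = 2*s^2 - 18*s + x*(9 - s)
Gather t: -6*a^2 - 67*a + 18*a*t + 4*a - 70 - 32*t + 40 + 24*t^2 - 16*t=-6*a^2 - 63*a + 24*t^2 + t*(18*a - 48) - 30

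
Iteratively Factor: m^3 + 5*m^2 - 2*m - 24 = (m + 4)*(m^2 + m - 6) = (m + 3)*(m + 4)*(m - 2)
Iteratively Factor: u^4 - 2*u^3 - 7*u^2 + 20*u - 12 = (u - 2)*(u^3 - 7*u + 6) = (u - 2)^2*(u^2 + 2*u - 3) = (u - 2)^2*(u + 3)*(u - 1)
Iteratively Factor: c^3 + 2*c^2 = (c)*(c^2 + 2*c) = c*(c + 2)*(c)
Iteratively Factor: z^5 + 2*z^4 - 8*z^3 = (z)*(z^4 + 2*z^3 - 8*z^2) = z*(z + 4)*(z^3 - 2*z^2) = z^2*(z + 4)*(z^2 - 2*z) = z^3*(z + 4)*(z - 2)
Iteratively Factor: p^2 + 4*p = (p)*(p + 4)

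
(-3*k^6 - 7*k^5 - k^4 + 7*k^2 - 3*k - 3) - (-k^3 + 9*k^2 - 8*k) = -3*k^6 - 7*k^5 - k^4 + k^3 - 2*k^2 + 5*k - 3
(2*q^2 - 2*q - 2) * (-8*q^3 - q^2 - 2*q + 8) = -16*q^5 + 14*q^4 + 14*q^3 + 22*q^2 - 12*q - 16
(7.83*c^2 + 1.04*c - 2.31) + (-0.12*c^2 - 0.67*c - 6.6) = 7.71*c^2 + 0.37*c - 8.91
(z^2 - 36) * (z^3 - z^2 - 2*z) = z^5 - z^4 - 38*z^3 + 36*z^2 + 72*z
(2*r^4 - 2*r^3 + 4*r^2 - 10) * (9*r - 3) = 18*r^5 - 24*r^4 + 42*r^3 - 12*r^2 - 90*r + 30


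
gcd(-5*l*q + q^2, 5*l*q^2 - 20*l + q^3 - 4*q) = 1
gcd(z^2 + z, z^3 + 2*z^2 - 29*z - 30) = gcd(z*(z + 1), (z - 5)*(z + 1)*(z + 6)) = z + 1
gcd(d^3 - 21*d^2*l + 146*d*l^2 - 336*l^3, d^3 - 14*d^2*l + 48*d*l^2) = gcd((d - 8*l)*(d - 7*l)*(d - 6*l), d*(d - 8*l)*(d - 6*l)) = d^2 - 14*d*l + 48*l^2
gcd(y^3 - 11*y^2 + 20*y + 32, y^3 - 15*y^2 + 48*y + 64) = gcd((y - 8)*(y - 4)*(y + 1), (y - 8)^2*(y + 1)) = y^2 - 7*y - 8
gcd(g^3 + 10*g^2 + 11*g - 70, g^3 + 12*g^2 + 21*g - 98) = g^2 + 5*g - 14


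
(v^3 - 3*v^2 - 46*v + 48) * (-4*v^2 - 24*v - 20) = -4*v^5 - 12*v^4 + 236*v^3 + 972*v^2 - 232*v - 960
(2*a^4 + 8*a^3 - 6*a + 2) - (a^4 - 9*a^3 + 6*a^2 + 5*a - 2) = a^4 + 17*a^3 - 6*a^2 - 11*a + 4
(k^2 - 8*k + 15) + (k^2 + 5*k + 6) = 2*k^2 - 3*k + 21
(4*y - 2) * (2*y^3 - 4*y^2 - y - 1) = 8*y^4 - 20*y^3 + 4*y^2 - 2*y + 2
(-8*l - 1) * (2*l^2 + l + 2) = -16*l^3 - 10*l^2 - 17*l - 2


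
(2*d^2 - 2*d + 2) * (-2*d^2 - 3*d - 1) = -4*d^4 - 2*d^3 - 4*d - 2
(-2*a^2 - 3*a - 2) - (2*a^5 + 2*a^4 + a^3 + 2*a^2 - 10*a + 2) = -2*a^5 - 2*a^4 - a^3 - 4*a^2 + 7*a - 4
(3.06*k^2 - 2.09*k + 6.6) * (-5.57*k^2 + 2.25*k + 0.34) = -17.0442*k^4 + 18.5263*k^3 - 40.4241*k^2 + 14.1394*k + 2.244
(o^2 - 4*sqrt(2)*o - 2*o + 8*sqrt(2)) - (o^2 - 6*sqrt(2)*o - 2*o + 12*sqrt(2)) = 2*sqrt(2)*o - 4*sqrt(2)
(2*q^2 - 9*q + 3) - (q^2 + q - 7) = q^2 - 10*q + 10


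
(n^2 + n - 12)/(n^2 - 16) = (n - 3)/(n - 4)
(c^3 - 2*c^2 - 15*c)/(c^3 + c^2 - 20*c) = (c^2 - 2*c - 15)/(c^2 + c - 20)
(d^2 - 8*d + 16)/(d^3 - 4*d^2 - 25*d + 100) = (d - 4)/(d^2 - 25)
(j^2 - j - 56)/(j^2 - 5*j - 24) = (j + 7)/(j + 3)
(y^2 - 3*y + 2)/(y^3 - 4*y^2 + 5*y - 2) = 1/(y - 1)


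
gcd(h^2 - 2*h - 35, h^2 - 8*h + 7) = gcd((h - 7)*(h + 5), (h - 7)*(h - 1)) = h - 7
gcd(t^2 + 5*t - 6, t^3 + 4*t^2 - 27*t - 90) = t + 6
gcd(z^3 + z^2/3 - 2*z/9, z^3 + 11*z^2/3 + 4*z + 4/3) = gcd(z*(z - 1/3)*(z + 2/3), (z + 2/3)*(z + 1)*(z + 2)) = z + 2/3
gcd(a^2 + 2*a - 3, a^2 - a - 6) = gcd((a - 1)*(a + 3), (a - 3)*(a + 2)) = 1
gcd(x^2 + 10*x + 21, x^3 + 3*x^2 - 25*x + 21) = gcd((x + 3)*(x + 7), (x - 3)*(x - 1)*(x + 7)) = x + 7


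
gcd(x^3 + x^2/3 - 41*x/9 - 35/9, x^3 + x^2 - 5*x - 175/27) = x^2 - 2*x/3 - 35/9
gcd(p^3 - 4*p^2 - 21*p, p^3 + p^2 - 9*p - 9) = p + 3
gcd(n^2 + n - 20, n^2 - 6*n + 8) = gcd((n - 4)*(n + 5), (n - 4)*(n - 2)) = n - 4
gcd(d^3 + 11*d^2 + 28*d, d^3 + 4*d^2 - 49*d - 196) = d^2 + 11*d + 28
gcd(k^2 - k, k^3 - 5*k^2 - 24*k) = k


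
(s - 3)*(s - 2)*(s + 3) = s^3 - 2*s^2 - 9*s + 18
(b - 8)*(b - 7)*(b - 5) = b^3 - 20*b^2 + 131*b - 280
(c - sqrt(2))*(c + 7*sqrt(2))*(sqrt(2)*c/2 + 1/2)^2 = c^4/2 + 7*sqrt(2)*c^3/2 - 3*c^2/4 - 11*sqrt(2)*c/2 - 7/2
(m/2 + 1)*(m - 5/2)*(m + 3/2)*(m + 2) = m^4/2 + 3*m^3/2 - 15*m^2/8 - 19*m/2 - 15/2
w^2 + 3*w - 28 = (w - 4)*(w + 7)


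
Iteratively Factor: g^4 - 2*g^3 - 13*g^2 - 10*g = (g)*(g^3 - 2*g^2 - 13*g - 10) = g*(g + 2)*(g^2 - 4*g - 5) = g*(g + 1)*(g + 2)*(g - 5)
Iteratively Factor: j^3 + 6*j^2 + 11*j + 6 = (j + 1)*(j^2 + 5*j + 6) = (j + 1)*(j + 2)*(j + 3)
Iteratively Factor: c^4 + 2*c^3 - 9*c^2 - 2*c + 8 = (c - 2)*(c^3 + 4*c^2 - c - 4) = (c - 2)*(c - 1)*(c^2 + 5*c + 4) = (c - 2)*(c - 1)*(c + 4)*(c + 1)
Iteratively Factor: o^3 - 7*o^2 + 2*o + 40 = (o - 5)*(o^2 - 2*o - 8) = (o - 5)*(o + 2)*(o - 4)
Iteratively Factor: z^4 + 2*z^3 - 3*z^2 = (z - 1)*(z^3 + 3*z^2) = z*(z - 1)*(z^2 + 3*z) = z*(z - 1)*(z + 3)*(z)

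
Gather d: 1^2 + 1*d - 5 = d - 4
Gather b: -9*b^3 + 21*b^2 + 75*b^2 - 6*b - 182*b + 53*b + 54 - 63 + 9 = -9*b^3 + 96*b^2 - 135*b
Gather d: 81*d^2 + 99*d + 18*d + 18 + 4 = 81*d^2 + 117*d + 22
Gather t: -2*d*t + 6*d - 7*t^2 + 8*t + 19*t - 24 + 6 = 6*d - 7*t^2 + t*(27 - 2*d) - 18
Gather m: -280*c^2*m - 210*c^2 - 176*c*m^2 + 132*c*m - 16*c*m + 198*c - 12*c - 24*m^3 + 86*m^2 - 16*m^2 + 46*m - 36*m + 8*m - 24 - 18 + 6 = -210*c^2 + 186*c - 24*m^3 + m^2*(70 - 176*c) + m*(-280*c^2 + 116*c + 18) - 36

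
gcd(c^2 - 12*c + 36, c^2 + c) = 1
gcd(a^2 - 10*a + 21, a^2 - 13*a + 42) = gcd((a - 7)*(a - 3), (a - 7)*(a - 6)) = a - 7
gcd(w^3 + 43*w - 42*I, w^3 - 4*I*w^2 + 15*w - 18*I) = w^2 - 7*I*w - 6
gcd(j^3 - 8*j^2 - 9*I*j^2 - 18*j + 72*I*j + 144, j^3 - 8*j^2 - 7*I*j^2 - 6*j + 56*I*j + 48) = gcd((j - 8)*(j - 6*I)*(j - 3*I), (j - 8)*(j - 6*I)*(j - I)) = j^2 + j*(-8 - 6*I) + 48*I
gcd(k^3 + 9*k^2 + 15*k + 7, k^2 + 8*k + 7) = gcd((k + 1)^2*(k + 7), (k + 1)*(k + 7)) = k^2 + 8*k + 7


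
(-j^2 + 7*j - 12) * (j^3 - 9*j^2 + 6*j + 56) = -j^5 + 16*j^4 - 81*j^3 + 94*j^2 + 320*j - 672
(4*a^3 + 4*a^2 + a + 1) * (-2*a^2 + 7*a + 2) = -8*a^5 + 20*a^4 + 34*a^3 + 13*a^2 + 9*a + 2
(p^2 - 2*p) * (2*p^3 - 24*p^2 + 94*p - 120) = 2*p^5 - 28*p^4 + 142*p^3 - 308*p^2 + 240*p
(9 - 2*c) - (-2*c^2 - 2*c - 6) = 2*c^2 + 15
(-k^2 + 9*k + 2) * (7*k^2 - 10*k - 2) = -7*k^4 + 73*k^3 - 74*k^2 - 38*k - 4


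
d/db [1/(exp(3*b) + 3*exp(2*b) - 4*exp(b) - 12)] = (-3*exp(2*b) - 6*exp(b) + 4)*exp(b)/(exp(3*b) + 3*exp(2*b) - 4*exp(b) - 12)^2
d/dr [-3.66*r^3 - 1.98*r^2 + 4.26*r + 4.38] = -10.98*r^2 - 3.96*r + 4.26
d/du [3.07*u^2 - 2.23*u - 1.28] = 6.14*u - 2.23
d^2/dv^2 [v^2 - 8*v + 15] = 2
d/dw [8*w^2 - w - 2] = 16*w - 1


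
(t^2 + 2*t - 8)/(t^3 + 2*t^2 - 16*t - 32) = (t - 2)/(t^2 - 2*t - 8)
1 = 1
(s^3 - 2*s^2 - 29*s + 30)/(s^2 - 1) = (s^2 - s - 30)/(s + 1)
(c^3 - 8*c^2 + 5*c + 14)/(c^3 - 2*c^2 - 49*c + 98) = (c + 1)/(c + 7)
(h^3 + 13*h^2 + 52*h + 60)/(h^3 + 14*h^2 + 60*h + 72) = (h + 5)/(h + 6)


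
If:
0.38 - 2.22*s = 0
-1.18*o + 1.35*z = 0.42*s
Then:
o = 1.14406779661017*z - 0.0609253321117728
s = 0.17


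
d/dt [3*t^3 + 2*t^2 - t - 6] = 9*t^2 + 4*t - 1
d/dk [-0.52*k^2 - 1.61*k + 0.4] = -1.04*k - 1.61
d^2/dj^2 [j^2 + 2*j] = 2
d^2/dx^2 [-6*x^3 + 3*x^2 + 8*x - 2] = 6 - 36*x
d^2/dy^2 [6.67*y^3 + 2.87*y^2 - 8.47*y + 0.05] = 40.02*y + 5.74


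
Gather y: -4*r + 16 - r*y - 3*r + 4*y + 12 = -7*r + y*(4 - r) + 28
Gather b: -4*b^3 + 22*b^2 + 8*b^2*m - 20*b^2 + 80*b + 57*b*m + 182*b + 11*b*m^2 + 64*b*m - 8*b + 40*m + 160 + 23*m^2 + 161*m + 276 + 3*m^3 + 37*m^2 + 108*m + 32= -4*b^3 + b^2*(8*m + 2) + b*(11*m^2 + 121*m + 254) + 3*m^3 + 60*m^2 + 309*m + 468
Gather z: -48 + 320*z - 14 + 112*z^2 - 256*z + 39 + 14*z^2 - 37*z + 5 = 126*z^2 + 27*z - 18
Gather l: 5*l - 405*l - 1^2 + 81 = 80 - 400*l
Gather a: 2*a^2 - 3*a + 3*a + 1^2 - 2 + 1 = 2*a^2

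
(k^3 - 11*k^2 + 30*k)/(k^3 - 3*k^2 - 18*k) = (k - 5)/(k + 3)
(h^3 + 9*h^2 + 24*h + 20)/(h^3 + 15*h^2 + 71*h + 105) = (h^2 + 4*h + 4)/(h^2 + 10*h + 21)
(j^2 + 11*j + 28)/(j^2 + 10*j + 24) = (j + 7)/(j + 6)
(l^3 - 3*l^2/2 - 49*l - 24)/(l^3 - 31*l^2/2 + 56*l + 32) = (l + 6)/(l - 8)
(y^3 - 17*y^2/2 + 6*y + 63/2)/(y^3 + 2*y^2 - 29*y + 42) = (2*y^2 - 11*y - 21)/(2*(y^2 + 5*y - 14))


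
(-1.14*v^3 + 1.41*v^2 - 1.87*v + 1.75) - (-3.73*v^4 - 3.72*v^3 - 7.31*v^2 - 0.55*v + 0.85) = 3.73*v^4 + 2.58*v^3 + 8.72*v^2 - 1.32*v + 0.9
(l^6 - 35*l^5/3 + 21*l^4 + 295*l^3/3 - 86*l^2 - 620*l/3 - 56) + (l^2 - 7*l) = l^6 - 35*l^5/3 + 21*l^4 + 295*l^3/3 - 85*l^2 - 641*l/3 - 56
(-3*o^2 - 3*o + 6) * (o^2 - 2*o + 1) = -3*o^4 + 3*o^3 + 9*o^2 - 15*o + 6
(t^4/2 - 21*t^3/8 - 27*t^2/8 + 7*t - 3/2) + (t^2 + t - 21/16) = t^4/2 - 21*t^3/8 - 19*t^2/8 + 8*t - 45/16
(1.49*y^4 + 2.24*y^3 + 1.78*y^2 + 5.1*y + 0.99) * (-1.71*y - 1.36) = -2.5479*y^5 - 5.8568*y^4 - 6.0902*y^3 - 11.1418*y^2 - 8.6289*y - 1.3464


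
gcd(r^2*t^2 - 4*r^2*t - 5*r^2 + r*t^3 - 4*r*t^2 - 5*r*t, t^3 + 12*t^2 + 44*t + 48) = 1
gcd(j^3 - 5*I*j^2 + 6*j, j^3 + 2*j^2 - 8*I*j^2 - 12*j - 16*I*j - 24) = j - 6*I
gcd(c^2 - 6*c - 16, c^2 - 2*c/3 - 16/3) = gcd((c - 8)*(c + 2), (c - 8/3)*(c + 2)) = c + 2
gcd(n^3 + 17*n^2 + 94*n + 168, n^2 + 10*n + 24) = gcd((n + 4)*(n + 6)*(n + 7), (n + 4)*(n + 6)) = n^2 + 10*n + 24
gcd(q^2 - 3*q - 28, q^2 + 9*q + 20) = q + 4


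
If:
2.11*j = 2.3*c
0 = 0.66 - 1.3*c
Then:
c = 0.51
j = 0.55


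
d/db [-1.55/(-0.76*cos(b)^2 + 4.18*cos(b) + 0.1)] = (2.356*cos(b) - 6.479)*sin(b)/(-0.76*cos(b)^2 + 4.18*cos(b) + 0.1)^2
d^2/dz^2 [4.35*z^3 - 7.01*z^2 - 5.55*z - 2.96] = 26.1*z - 14.02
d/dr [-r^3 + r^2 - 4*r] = -3*r^2 + 2*r - 4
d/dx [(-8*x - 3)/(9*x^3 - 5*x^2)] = (144*x^2 + 41*x - 30)/(x^3*(81*x^2 - 90*x + 25))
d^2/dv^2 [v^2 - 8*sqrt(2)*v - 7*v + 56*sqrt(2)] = 2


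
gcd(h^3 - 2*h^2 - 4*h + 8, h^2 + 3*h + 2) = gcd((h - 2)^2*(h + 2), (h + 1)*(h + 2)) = h + 2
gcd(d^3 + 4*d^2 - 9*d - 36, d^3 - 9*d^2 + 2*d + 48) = d - 3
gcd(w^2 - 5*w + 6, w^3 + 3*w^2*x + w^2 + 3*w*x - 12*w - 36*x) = w - 3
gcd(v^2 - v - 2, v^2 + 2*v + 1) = v + 1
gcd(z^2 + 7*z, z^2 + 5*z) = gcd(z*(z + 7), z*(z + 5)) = z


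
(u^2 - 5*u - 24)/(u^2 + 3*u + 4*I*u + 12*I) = (u - 8)/(u + 4*I)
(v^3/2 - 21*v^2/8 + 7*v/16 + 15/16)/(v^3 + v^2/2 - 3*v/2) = (8*v^3 - 42*v^2 + 7*v + 15)/(8*v*(2*v^2 + v - 3))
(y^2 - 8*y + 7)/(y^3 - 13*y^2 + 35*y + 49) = (y - 1)/(y^2 - 6*y - 7)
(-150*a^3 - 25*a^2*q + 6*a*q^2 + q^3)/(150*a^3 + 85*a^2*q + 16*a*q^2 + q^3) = (-5*a + q)/(5*a + q)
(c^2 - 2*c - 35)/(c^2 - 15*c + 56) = (c + 5)/(c - 8)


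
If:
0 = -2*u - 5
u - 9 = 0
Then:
No Solution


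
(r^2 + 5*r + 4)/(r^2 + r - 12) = (r + 1)/(r - 3)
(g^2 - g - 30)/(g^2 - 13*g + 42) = (g + 5)/(g - 7)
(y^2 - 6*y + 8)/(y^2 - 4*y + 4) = (y - 4)/(y - 2)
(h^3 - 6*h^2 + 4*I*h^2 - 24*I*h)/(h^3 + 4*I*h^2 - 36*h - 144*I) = h/(h + 6)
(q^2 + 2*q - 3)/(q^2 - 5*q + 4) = (q + 3)/(q - 4)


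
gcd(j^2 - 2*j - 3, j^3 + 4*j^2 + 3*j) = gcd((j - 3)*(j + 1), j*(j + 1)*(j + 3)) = j + 1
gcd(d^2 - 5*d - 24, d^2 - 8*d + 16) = 1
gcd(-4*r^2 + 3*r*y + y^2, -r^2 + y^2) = -r + y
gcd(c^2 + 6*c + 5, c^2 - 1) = c + 1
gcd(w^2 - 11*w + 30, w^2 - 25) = w - 5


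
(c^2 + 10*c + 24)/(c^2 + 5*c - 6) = (c + 4)/(c - 1)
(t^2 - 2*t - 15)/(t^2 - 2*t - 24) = (-t^2 + 2*t + 15)/(-t^2 + 2*t + 24)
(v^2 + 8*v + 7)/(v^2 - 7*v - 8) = (v + 7)/(v - 8)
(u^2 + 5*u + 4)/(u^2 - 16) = (u + 1)/(u - 4)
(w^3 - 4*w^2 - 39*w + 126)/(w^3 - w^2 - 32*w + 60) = (w^2 - 10*w + 21)/(w^2 - 7*w + 10)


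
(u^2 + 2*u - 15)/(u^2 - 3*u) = (u + 5)/u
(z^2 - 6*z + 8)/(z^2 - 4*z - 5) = (-z^2 + 6*z - 8)/(-z^2 + 4*z + 5)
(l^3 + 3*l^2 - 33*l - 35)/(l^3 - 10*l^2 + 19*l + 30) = (l + 7)/(l - 6)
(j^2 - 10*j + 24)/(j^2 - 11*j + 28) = (j - 6)/(j - 7)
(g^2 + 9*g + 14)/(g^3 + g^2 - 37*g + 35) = (g + 2)/(g^2 - 6*g + 5)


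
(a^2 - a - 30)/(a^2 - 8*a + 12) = (a + 5)/(a - 2)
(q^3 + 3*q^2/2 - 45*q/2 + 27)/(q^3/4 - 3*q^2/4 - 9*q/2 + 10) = 2*(2*q^3 + 3*q^2 - 45*q + 54)/(q^3 - 3*q^2 - 18*q + 40)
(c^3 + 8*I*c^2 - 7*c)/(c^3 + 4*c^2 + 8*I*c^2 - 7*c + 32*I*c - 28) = c/(c + 4)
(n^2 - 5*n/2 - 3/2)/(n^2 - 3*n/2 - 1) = (n - 3)/(n - 2)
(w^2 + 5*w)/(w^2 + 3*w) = (w + 5)/(w + 3)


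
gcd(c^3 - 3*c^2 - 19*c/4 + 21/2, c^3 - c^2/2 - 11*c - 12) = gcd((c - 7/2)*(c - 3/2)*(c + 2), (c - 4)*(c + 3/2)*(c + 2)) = c + 2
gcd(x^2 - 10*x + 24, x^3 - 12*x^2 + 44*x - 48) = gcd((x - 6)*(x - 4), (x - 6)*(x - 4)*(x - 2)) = x^2 - 10*x + 24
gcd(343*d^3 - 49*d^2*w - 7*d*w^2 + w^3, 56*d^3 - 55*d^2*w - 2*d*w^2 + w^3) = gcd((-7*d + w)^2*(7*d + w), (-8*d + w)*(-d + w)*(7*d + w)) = 7*d + w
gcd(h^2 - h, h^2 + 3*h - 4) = h - 1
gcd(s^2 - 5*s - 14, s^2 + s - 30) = 1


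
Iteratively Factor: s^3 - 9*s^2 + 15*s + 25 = (s - 5)*(s^2 - 4*s - 5) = (s - 5)^2*(s + 1)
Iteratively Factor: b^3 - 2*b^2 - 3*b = (b - 3)*(b^2 + b) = b*(b - 3)*(b + 1)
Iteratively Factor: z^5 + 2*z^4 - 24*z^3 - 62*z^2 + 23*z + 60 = (z - 5)*(z^4 + 7*z^3 + 11*z^2 - 7*z - 12) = (z - 5)*(z + 3)*(z^3 + 4*z^2 - z - 4) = (z - 5)*(z + 1)*(z + 3)*(z^2 + 3*z - 4) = (z - 5)*(z - 1)*(z + 1)*(z + 3)*(z + 4)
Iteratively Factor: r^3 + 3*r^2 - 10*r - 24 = (r + 4)*(r^2 - r - 6) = (r + 2)*(r + 4)*(r - 3)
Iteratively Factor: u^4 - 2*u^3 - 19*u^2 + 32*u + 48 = (u - 4)*(u^3 + 2*u^2 - 11*u - 12) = (u - 4)*(u + 1)*(u^2 + u - 12) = (u - 4)*(u - 3)*(u + 1)*(u + 4)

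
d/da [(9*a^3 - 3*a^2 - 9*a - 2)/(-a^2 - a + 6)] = (-9*a^4 - 18*a^3 + 156*a^2 - 40*a - 56)/(a^4 + 2*a^3 - 11*a^2 - 12*a + 36)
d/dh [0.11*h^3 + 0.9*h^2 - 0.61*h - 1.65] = 0.33*h^2 + 1.8*h - 0.61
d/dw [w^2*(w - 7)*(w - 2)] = w*(4*w^2 - 27*w + 28)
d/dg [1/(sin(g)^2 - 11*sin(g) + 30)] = (11 - 2*sin(g))*cos(g)/(sin(g)^2 - 11*sin(g) + 30)^2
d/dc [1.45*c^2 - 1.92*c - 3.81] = 2.9*c - 1.92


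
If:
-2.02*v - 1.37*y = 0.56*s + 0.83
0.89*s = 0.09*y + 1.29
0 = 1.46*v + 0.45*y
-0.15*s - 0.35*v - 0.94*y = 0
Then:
No Solution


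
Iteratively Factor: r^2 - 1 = (r + 1)*(r - 1)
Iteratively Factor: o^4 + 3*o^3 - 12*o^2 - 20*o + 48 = (o - 2)*(o^3 + 5*o^2 - 2*o - 24) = (o - 2)*(o + 3)*(o^2 + 2*o - 8) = (o - 2)^2*(o + 3)*(o + 4)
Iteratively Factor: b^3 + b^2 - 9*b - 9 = (b + 3)*(b^2 - 2*b - 3) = (b - 3)*(b + 3)*(b + 1)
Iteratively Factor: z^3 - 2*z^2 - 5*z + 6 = (z + 2)*(z^2 - 4*z + 3) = (z - 3)*(z + 2)*(z - 1)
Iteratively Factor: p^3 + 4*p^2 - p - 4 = (p - 1)*(p^2 + 5*p + 4) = (p - 1)*(p + 1)*(p + 4)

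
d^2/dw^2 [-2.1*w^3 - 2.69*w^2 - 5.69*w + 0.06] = -12.6*w - 5.38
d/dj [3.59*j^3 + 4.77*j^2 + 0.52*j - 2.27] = 10.77*j^2 + 9.54*j + 0.52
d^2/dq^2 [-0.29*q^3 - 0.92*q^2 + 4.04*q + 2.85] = -1.74*q - 1.84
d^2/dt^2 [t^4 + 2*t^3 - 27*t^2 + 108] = 12*t^2 + 12*t - 54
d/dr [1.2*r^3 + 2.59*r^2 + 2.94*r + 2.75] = 3.6*r^2 + 5.18*r + 2.94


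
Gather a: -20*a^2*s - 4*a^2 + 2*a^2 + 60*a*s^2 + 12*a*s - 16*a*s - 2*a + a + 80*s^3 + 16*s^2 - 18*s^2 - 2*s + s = a^2*(-20*s - 2) + a*(60*s^2 - 4*s - 1) + 80*s^3 - 2*s^2 - s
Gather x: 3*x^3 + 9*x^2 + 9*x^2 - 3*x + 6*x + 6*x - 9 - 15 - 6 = 3*x^3 + 18*x^2 + 9*x - 30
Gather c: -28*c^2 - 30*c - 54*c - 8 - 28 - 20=-28*c^2 - 84*c - 56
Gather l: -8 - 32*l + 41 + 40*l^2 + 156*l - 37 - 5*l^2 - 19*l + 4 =35*l^2 + 105*l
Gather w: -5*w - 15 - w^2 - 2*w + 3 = -w^2 - 7*w - 12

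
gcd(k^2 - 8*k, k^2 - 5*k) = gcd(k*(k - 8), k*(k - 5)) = k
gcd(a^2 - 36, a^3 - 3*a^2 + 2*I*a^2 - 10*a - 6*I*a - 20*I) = 1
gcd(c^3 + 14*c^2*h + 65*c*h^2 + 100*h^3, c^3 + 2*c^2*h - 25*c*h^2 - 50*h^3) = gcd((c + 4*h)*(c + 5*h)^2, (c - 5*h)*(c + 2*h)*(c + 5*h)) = c + 5*h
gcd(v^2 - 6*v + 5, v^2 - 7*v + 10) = v - 5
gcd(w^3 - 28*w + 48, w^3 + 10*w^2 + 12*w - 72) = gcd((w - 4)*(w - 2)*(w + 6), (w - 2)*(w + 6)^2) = w^2 + 4*w - 12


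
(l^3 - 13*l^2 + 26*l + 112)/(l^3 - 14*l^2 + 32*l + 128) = (l - 7)/(l - 8)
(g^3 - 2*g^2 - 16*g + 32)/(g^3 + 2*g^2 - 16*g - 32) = (g - 2)/(g + 2)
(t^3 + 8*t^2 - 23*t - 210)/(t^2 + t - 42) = (t^2 + t - 30)/(t - 6)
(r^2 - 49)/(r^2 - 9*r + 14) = (r + 7)/(r - 2)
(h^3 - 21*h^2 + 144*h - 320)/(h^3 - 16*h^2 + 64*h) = (h - 5)/h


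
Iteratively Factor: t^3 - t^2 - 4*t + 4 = (t + 2)*(t^2 - 3*t + 2) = (t - 2)*(t + 2)*(t - 1)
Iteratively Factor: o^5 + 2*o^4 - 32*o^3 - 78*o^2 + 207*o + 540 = (o + 3)*(o^4 - o^3 - 29*o^2 + 9*o + 180) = (o - 3)*(o + 3)*(o^3 + 2*o^2 - 23*o - 60) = (o - 3)*(o + 3)*(o + 4)*(o^2 - 2*o - 15) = (o - 3)*(o + 3)^2*(o + 4)*(o - 5)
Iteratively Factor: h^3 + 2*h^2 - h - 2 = (h + 1)*(h^2 + h - 2) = (h - 1)*(h + 1)*(h + 2)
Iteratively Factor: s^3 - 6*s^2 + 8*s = (s - 4)*(s^2 - 2*s) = s*(s - 4)*(s - 2)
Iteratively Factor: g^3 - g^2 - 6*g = (g)*(g^2 - g - 6) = g*(g - 3)*(g + 2)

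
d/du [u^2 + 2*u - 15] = 2*u + 2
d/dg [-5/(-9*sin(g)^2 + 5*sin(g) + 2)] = 5*(5 - 18*sin(g))*cos(g)/(-9*sin(g)^2 + 5*sin(g) + 2)^2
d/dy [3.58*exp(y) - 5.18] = 3.58*exp(y)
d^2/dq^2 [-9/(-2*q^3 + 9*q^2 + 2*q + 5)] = 18*(3*(3 - 2*q)*(-2*q^3 + 9*q^2 + 2*q + 5) - 4*(-3*q^2 + 9*q + 1)^2)/(-2*q^3 + 9*q^2 + 2*q + 5)^3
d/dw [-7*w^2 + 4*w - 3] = 4 - 14*w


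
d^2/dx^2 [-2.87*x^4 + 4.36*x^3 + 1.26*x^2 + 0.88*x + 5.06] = -34.44*x^2 + 26.16*x + 2.52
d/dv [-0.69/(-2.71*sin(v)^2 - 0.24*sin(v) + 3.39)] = -(3.7398*sin(v) + 0.1656)*cos(v)/(2.71*sin(v)^2 + 0.24*sin(v) - 3.39)^2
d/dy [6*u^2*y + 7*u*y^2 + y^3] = 6*u^2 + 14*u*y + 3*y^2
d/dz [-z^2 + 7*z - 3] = 7 - 2*z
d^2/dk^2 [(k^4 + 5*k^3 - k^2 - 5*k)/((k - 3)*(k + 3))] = 2*(k^6 - 27*k^4 + 40*k^3 + 459*k^2 + 1080*k - 81)/(k^6 - 27*k^4 + 243*k^2 - 729)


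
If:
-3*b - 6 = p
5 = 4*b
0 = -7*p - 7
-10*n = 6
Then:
No Solution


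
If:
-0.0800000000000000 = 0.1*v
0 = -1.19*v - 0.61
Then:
No Solution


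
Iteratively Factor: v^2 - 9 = (v - 3)*(v + 3)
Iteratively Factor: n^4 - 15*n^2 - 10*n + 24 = (n + 2)*(n^3 - 2*n^2 - 11*n + 12) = (n - 4)*(n + 2)*(n^2 + 2*n - 3) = (n - 4)*(n - 1)*(n + 2)*(n + 3)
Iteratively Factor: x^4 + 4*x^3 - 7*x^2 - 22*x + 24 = (x - 2)*(x^3 + 6*x^2 + 5*x - 12) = (x - 2)*(x - 1)*(x^2 + 7*x + 12) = (x - 2)*(x - 1)*(x + 3)*(x + 4)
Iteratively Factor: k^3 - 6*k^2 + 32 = (k + 2)*(k^2 - 8*k + 16) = (k - 4)*(k + 2)*(k - 4)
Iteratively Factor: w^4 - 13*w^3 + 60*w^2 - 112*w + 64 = (w - 4)*(w^3 - 9*w^2 + 24*w - 16) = (w - 4)^2*(w^2 - 5*w + 4) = (w - 4)^3*(w - 1)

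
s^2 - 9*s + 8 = (s - 8)*(s - 1)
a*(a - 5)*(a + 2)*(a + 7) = a^4 + 4*a^3 - 31*a^2 - 70*a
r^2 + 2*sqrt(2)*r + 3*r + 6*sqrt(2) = (r + 3)*(r + 2*sqrt(2))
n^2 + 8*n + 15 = (n + 3)*(n + 5)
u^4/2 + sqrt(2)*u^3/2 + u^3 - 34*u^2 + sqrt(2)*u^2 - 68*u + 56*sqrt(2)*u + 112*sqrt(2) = (u/2 + 1)*(u - 4*sqrt(2))*(u - 2*sqrt(2))*(u + 7*sqrt(2))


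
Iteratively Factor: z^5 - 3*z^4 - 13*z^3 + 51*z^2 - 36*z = (z - 3)*(z^4 - 13*z^2 + 12*z) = (z - 3)*(z + 4)*(z^3 - 4*z^2 + 3*z) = (z - 3)^2*(z + 4)*(z^2 - z) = (z - 3)^2*(z - 1)*(z + 4)*(z)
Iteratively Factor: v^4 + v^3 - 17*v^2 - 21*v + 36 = (v - 1)*(v^3 + 2*v^2 - 15*v - 36) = (v - 1)*(v + 3)*(v^2 - v - 12) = (v - 1)*(v + 3)^2*(v - 4)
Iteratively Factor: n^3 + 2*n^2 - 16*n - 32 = (n - 4)*(n^2 + 6*n + 8) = (n - 4)*(n + 4)*(n + 2)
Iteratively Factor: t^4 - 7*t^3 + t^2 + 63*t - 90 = (t - 5)*(t^3 - 2*t^2 - 9*t + 18) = (t - 5)*(t - 2)*(t^2 - 9) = (t - 5)*(t - 3)*(t - 2)*(t + 3)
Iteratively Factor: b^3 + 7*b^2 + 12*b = (b + 4)*(b^2 + 3*b) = (b + 3)*(b + 4)*(b)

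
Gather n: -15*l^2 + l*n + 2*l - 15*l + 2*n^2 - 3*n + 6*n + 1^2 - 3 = -15*l^2 - 13*l + 2*n^2 + n*(l + 3) - 2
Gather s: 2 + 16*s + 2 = 16*s + 4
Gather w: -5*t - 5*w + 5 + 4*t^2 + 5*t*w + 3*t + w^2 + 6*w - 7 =4*t^2 - 2*t + w^2 + w*(5*t + 1) - 2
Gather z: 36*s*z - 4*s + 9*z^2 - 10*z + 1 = -4*s + 9*z^2 + z*(36*s - 10) + 1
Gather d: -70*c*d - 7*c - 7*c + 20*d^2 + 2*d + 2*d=-14*c + 20*d^2 + d*(4 - 70*c)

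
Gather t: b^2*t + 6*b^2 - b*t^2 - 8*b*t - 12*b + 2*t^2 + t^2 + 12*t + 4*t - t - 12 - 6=6*b^2 - 12*b + t^2*(3 - b) + t*(b^2 - 8*b + 15) - 18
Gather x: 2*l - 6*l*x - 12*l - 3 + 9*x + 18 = -10*l + x*(9 - 6*l) + 15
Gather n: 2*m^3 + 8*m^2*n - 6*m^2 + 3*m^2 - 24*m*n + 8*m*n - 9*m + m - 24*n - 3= 2*m^3 - 3*m^2 - 8*m + n*(8*m^2 - 16*m - 24) - 3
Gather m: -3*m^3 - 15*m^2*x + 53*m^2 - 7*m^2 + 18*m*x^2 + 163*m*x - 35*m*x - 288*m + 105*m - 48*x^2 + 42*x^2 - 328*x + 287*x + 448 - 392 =-3*m^3 + m^2*(46 - 15*x) + m*(18*x^2 + 128*x - 183) - 6*x^2 - 41*x + 56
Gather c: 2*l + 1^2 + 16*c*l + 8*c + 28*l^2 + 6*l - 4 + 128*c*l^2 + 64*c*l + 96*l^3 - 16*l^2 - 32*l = c*(128*l^2 + 80*l + 8) + 96*l^3 + 12*l^2 - 24*l - 3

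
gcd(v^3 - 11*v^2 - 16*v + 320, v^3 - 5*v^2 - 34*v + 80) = v^2 - 3*v - 40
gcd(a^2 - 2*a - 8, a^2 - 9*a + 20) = a - 4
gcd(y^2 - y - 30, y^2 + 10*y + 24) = 1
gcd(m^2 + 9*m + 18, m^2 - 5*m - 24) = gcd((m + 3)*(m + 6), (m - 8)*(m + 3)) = m + 3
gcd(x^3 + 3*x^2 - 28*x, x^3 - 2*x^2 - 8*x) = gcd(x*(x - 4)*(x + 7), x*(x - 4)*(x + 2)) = x^2 - 4*x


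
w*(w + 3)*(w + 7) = w^3 + 10*w^2 + 21*w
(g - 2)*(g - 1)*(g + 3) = g^3 - 7*g + 6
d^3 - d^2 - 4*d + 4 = (d - 2)*(d - 1)*(d + 2)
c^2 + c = c*(c + 1)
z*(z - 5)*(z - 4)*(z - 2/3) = z^4 - 29*z^3/3 + 26*z^2 - 40*z/3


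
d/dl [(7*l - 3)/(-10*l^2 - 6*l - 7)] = (70*l^2 - 60*l - 67)/(100*l^4 + 120*l^3 + 176*l^2 + 84*l + 49)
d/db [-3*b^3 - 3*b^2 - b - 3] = -9*b^2 - 6*b - 1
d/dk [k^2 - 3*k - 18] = 2*k - 3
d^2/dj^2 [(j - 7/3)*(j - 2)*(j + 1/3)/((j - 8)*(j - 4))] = 10*(121*j^3 - 1374*j^2 + 4872*j - 4832)/(9*(j^6 - 36*j^5 + 528*j^4 - 4032*j^3 + 16896*j^2 - 36864*j + 32768))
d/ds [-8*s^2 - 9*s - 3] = -16*s - 9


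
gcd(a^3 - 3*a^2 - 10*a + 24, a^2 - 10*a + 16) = a - 2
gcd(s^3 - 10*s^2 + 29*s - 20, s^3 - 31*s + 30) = s^2 - 6*s + 5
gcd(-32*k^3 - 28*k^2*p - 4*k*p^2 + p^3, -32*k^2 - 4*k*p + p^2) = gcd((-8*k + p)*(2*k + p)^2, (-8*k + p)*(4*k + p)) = -8*k + p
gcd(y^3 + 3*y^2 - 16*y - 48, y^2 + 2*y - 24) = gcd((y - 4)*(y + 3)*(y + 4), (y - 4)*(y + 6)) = y - 4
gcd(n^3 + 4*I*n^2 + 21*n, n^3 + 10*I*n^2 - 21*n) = n^2 + 7*I*n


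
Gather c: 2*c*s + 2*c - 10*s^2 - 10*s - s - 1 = c*(2*s + 2) - 10*s^2 - 11*s - 1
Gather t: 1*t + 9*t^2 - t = 9*t^2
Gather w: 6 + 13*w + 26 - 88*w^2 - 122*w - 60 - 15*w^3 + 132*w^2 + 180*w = -15*w^3 + 44*w^2 + 71*w - 28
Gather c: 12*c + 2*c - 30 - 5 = 14*c - 35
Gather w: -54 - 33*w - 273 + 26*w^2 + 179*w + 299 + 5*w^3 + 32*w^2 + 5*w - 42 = 5*w^3 + 58*w^2 + 151*w - 70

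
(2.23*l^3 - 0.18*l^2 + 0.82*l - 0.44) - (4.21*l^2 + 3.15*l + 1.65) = 2.23*l^3 - 4.39*l^2 - 2.33*l - 2.09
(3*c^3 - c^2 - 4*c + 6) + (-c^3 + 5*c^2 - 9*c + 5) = 2*c^3 + 4*c^2 - 13*c + 11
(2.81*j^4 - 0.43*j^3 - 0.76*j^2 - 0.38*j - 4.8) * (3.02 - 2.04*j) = -5.7324*j^5 + 9.3634*j^4 + 0.2518*j^3 - 1.52*j^2 + 8.6444*j - 14.496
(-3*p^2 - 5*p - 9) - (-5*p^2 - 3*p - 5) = 2*p^2 - 2*p - 4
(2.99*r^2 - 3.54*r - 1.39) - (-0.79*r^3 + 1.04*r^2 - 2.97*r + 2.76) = 0.79*r^3 + 1.95*r^2 - 0.57*r - 4.15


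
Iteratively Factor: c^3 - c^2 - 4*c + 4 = (c - 1)*(c^2 - 4) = (c - 2)*(c - 1)*(c + 2)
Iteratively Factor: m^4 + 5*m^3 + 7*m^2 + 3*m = (m + 1)*(m^3 + 4*m^2 + 3*m) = m*(m + 1)*(m^2 + 4*m + 3) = m*(m + 1)^2*(m + 3)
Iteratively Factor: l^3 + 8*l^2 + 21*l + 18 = (l + 3)*(l^2 + 5*l + 6) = (l + 3)^2*(l + 2)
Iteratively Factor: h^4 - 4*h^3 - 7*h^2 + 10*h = (h)*(h^3 - 4*h^2 - 7*h + 10) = h*(h - 5)*(h^2 + h - 2) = h*(h - 5)*(h + 2)*(h - 1)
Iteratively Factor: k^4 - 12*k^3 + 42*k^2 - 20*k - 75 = (k + 1)*(k^3 - 13*k^2 + 55*k - 75) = (k - 3)*(k + 1)*(k^2 - 10*k + 25) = (k - 5)*(k - 3)*(k + 1)*(k - 5)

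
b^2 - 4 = (b - 2)*(b + 2)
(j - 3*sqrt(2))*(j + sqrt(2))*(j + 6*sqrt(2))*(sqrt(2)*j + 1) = sqrt(2)*j^4 + 9*j^3 - 26*sqrt(2)*j^2 - 102*j - 36*sqrt(2)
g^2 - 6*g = g*(g - 6)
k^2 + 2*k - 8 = (k - 2)*(k + 4)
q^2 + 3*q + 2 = (q + 1)*(q + 2)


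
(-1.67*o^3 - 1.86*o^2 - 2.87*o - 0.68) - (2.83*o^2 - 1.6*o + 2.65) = -1.67*o^3 - 4.69*o^2 - 1.27*o - 3.33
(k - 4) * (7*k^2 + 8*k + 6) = 7*k^3 - 20*k^2 - 26*k - 24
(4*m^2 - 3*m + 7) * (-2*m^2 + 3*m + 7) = -8*m^4 + 18*m^3 + 5*m^2 + 49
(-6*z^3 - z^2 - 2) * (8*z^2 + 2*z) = -48*z^5 - 20*z^4 - 2*z^3 - 16*z^2 - 4*z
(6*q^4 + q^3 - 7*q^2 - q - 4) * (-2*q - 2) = -12*q^5 - 14*q^4 + 12*q^3 + 16*q^2 + 10*q + 8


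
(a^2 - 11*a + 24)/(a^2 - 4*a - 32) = (a - 3)/(a + 4)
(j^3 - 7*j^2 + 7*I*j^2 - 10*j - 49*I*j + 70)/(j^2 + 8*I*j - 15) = (j^2 + j*(-7 + 2*I) - 14*I)/(j + 3*I)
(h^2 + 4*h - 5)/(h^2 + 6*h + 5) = (h - 1)/(h + 1)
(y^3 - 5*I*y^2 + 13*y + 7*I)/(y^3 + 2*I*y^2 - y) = (y - 7*I)/y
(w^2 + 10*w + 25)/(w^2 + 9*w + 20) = (w + 5)/(w + 4)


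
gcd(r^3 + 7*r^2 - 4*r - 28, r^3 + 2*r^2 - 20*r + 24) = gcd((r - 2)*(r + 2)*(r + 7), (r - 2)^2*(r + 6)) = r - 2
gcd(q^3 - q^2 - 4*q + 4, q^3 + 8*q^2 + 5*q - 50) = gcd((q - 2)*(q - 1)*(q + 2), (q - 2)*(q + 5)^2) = q - 2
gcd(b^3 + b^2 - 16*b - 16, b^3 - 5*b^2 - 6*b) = b + 1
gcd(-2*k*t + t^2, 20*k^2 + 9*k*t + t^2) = 1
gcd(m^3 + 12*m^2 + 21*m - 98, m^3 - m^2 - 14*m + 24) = m - 2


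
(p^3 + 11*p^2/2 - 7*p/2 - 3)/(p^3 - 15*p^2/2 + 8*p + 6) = (p^2 + 5*p - 6)/(p^2 - 8*p + 12)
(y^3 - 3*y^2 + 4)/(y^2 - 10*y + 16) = (y^2 - y - 2)/(y - 8)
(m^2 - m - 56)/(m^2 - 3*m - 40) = (m + 7)/(m + 5)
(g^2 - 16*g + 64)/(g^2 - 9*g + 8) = (g - 8)/(g - 1)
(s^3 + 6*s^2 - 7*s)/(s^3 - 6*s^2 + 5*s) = (s + 7)/(s - 5)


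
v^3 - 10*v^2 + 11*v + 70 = (v - 7)*(v - 5)*(v + 2)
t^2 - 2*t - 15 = (t - 5)*(t + 3)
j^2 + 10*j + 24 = (j + 4)*(j + 6)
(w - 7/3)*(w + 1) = w^2 - 4*w/3 - 7/3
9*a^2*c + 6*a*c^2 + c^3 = c*(3*a + c)^2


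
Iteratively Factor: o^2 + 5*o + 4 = (o + 1)*(o + 4)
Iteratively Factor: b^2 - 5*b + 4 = (b - 1)*(b - 4)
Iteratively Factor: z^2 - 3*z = (z - 3)*(z)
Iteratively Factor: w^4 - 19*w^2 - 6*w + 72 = (w - 2)*(w^3 + 2*w^2 - 15*w - 36) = (w - 4)*(w - 2)*(w^2 + 6*w + 9) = (w - 4)*(w - 2)*(w + 3)*(w + 3)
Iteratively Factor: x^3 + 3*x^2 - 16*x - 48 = (x + 4)*(x^2 - x - 12) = (x + 3)*(x + 4)*(x - 4)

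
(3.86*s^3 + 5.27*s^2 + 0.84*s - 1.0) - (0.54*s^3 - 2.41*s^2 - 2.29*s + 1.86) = 3.32*s^3 + 7.68*s^2 + 3.13*s - 2.86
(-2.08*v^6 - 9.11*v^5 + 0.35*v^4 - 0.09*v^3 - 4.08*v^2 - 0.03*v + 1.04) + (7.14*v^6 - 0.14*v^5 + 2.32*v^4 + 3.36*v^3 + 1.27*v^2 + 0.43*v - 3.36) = 5.06*v^6 - 9.25*v^5 + 2.67*v^4 + 3.27*v^3 - 2.81*v^2 + 0.4*v - 2.32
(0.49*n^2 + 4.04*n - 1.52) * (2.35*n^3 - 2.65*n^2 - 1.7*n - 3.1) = 1.1515*n^5 + 8.1955*n^4 - 15.111*n^3 - 4.359*n^2 - 9.94*n + 4.712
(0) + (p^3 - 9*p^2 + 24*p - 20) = p^3 - 9*p^2 + 24*p - 20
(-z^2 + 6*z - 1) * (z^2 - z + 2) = -z^4 + 7*z^3 - 9*z^2 + 13*z - 2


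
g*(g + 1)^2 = g^3 + 2*g^2 + g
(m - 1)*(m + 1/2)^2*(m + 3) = m^4 + 3*m^3 - 3*m^2/4 - 5*m/2 - 3/4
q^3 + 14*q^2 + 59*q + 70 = (q + 2)*(q + 5)*(q + 7)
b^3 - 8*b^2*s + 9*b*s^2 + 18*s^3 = (b - 6*s)*(b - 3*s)*(b + s)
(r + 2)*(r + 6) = r^2 + 8*r + 12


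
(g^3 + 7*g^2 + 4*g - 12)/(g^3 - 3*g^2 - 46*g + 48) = (g + 2)/(g - 8)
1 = 1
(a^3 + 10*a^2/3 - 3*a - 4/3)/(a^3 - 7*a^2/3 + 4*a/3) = (3*a^2 + 13*a + 4)/(a*(3*a - 4))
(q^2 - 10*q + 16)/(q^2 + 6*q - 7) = (q^2 - 10*q + 16)/(q^2 + 6*q - 7)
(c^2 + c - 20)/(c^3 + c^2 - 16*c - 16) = (c + 5)/(c^2 + 5*c + 4)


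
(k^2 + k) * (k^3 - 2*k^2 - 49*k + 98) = k^5 - k^4 - 51*k^3 + 49*k^2 + 98*k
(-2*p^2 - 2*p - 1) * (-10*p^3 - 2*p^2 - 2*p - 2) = 20*p^5 + 24*p^4 + 18*p^3 + 10*p^2 + 6*p + 2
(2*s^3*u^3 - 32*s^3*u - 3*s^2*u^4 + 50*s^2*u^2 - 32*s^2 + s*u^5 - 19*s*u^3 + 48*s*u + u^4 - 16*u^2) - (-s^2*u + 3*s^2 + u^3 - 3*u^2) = 2*s^3*u^3 - 32*s^3*u - 3*s^2*u^4 + 50*s^2*u^2 + s^2*u - 35*s^2 + s*u^5 - 19*s*u^3 + 48*s*u + u^4 - u^3 - 13*u^2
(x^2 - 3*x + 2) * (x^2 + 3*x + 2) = x^4 - 5*x^2 + 4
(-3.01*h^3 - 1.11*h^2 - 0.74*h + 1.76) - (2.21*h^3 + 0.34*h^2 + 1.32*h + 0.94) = -5.22*h^3 - 1.45*h^2 - 2.06*h + 0.82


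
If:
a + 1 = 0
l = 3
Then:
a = -1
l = 3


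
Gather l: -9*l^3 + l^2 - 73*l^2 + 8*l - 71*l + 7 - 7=-9*l^3 - 72*l^2 - 63*l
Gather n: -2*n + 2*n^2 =2*n^2 - 2*n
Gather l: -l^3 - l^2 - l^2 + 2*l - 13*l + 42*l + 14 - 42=-l^3 - 2*l^2 + 31*l - 28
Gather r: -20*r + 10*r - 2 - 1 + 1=-10*r - 2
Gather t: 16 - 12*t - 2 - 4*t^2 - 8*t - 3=-4*t^2 - 20*t + 11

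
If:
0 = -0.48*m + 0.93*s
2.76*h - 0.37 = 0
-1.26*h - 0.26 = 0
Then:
No Solution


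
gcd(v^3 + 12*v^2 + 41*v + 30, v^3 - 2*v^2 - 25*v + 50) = v + 5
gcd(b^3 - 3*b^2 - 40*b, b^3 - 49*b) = b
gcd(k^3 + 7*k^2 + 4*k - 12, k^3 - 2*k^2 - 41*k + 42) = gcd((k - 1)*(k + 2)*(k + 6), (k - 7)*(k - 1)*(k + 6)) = k^2 + 5*k - 6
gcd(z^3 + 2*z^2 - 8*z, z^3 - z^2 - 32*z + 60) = z - 2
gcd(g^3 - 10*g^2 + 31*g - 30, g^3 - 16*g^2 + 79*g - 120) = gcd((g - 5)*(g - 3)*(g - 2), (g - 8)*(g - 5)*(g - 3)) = g^2 - 8*g + 15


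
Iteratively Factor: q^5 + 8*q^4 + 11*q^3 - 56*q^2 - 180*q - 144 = (q + 2)*(q^4 + 6*q^3 - q^2 - 54*q - 72) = (q + 2)^2*(q^3 + 4*q^2 - 9*q - 36) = (q - 3)*(q + 2)^2*(q^2 + 7*q + 12) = (q - 3)*(q + 2)^2*(q + 3)*(q + 4)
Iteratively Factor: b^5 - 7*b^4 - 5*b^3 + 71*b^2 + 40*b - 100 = (b + 2)*(b^4 - 9*b^3 + 13*b^2 + 45*b - 50) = (b - 5)*(b + 2)*(b^3 - 4*b^2 - 7*b + 10) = (b - 5)^2*(b + 2)*(b^2 + b - 2) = (b - 5)^2*(b + 2)^2*(b - 1)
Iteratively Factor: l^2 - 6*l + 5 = (l - 1)*(l - 5)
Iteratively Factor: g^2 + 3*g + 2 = (g + 1)*(g + 2)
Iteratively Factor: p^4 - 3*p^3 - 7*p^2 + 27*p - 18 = (p - 1)*(p^3 - 2*p^2 - 9*p + 18) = (p - 3)*(p - 1)*(p^2 + p - 6) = (p - 3)*(p - 1)*(p + 3)*(p - 2)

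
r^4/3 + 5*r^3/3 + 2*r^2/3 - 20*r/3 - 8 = (r/3 + 1)*(r - 2)*(r + 2)^2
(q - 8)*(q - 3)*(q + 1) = q^3 - 10*q^2 + 13*q + 24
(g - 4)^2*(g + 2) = g^3 - 6*g^2 + 32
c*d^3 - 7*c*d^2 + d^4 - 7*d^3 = d^2*(c + d)*(d - 7)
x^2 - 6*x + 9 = (x - 3)^2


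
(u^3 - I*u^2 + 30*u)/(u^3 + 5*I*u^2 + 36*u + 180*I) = u/(u + 6*I)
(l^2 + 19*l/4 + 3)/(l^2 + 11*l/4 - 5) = (4*l + 3)/(4*l - 5)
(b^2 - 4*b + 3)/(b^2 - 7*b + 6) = (b - 3)/(b - 6)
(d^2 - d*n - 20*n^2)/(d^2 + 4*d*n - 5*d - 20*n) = (d - 5*n)/(d - 5)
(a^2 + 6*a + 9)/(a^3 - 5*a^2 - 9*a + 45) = (a + 3)/(a^2 - 8*a + 15)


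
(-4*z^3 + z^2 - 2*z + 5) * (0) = 0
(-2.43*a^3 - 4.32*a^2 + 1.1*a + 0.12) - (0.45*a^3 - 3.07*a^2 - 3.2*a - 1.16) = -2.88*a^3 - 1.25*a^2 + 4.3*a + 1.28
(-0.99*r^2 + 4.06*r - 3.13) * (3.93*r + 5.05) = -3.8907*r^3 + 10.9563*r^2 + 8.2021*r - 15.8065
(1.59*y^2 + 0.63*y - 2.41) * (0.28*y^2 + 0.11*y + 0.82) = 0.4452*y^4 + 0.3513*y^3 + 0.6983*y^2 + 0.2515*y - 1.9762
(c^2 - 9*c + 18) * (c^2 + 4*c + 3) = c^4 - 5*c^3 - 15*c^2 + 45*c + 54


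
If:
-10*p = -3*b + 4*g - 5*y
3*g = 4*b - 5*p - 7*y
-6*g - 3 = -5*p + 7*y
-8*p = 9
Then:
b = -7467/2360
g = -627/1180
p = -9/8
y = -1833/2360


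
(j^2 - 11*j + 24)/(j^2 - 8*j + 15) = (j - 8)/(j - 5)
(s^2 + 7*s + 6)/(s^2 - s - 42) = (s + 1)/(s - 7)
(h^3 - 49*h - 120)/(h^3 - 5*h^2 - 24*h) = (h + 5)/h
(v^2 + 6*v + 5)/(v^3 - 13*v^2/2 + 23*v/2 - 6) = 2*(v^2 + 6*v + 5)/(2*v^3 - 13*v^2 + 23*v - 12)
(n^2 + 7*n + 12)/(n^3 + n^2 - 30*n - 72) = 1/(n - 6)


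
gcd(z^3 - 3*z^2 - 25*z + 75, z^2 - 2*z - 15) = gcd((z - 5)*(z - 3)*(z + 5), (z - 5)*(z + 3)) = z - 5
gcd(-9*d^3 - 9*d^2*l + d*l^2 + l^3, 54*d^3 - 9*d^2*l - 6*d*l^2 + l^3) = 9*d^2 - l^2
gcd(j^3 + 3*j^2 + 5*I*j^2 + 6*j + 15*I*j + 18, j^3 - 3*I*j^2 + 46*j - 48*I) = j^2 + 5*I*j + 6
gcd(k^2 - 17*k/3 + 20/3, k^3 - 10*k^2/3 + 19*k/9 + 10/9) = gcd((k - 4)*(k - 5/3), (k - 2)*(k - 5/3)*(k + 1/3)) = k - 5/3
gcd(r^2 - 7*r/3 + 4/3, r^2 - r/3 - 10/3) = 1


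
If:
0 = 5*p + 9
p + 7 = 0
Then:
No Solution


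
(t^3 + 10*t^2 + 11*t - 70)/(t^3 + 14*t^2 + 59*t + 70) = (t - 2)/(t + 2)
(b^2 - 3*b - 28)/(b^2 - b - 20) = (b - 7)/(b - 5)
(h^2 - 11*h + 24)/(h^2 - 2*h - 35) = (-h^2 + 11*h - 24)/(-h^2 + 2*h + 35)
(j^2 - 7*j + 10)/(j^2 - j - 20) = (j - 2)/(j + 4)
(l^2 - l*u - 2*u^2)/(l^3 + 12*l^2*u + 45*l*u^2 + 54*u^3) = (l^2 - l*u - 2*u^2)/(l^3 + 12*l^2*u + 45*l*u^2 + 54*u^3)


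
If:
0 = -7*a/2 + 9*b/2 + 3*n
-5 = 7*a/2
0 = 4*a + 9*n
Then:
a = -10/7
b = -290/189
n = 40/63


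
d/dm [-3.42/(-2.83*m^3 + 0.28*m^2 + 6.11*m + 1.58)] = (-29.0358*m^2 + 1.9152*m + 20.8962)/(-2.83*m^3 + 0.28*m^2 + 6.11*m + 1.58)^2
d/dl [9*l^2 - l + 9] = 18*l - 1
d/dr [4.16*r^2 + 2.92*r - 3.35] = 8.32*r + 2.92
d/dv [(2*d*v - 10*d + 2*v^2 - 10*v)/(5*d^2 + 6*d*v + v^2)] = 10*(d + 1)/(25*d^2 + 10*d*v + v^2)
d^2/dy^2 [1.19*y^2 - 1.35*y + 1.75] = 2.38000000000000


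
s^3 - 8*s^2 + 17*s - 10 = (s - 5)*(s - 2)*(s - 1)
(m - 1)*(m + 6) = m^2 + 5*m - 6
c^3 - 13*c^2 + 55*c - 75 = (c - 5)^2*(c - 3)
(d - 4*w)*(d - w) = d^2 - 5*d*w + 4*w^2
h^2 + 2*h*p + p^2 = (h + p)^2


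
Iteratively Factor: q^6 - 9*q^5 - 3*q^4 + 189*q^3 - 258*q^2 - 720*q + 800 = (q - 4)*(q^5 - 5*q^4 - 23*q^3 + 97*q^2 + 130*q - 200) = (q - 4)*(q + 2)*(q^4 - 7*q^3 - 9*q^2 + 115*q - 100) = (q - 5)*(q - 4)*(q + 2)*(q^3 - 2*q^2 - 19*q + 20) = (q - 5)*(q - 4)*(q + 2)*(q + 4)*(q^2 - 6*q + 5) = (q - 5)*(q - 4)*(q - 1)*(q + 2)*(q + 4)*(q - 5)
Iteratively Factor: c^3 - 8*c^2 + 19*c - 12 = (c - 4)*(c^2 - 4*c + 3) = (c - 4)*(c - 3)*(c - 1)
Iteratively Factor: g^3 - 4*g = (g - 2)*(g^2 + 2*g) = g*(g - 2)*(g + 2)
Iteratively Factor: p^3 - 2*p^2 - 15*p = (p)*(p^2 - 2*p - 15) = p*(p + 3)*(p - 5)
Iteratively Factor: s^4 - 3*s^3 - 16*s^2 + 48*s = (s - 3)*(s^3 - 16*s) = s*(s - 3)*(s^2 - 16) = s*(s - 4)*(s - 3)*(s + 4)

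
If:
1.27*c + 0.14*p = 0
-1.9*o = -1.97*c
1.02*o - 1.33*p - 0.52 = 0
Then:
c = 0.04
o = 0.04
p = -0.36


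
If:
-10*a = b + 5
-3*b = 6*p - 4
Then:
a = p/5 - 19/30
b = 4/3 - 2*p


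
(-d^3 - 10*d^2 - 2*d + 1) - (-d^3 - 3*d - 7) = -10*d^2 + d + 8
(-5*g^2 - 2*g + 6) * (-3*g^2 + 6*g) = 15*g^4 - 24*g^3 - 30*g^2 + 36*g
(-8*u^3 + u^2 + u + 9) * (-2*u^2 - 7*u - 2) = 16*u^5 + 54*u^4 + 7*u^3 - 27*u^2 - 65*u - 18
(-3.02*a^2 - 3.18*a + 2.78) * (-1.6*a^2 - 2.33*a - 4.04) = 4.832*a^4 + 12.1246*a^3 + 15.1622*a^2 + 6.3698*a - 11.2312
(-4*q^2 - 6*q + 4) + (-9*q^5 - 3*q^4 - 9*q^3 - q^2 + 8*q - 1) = -9*q^5 - 3*q^4 - 9*q^3 - 5*q^2 + 2*q + 3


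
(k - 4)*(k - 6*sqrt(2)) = k^2 - 6*sqrt(2)*k - 4*k + 24*sqrt(2)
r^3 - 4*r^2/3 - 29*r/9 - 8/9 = (r - 8/3)*(r + 1/3)*(r + 1)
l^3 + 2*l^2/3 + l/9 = l*(l + 1/3)^2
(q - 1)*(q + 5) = q^2 + 4*q - 5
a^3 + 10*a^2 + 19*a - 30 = (a - 1)*(a + 5)*(a + 6)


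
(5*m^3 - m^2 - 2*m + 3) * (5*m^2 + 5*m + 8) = 25*m^5 + 20*m^4 + 25*m^3 - 3*m^2 - m + 24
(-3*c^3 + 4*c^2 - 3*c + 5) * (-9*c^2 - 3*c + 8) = 27*c^5 - 27*c^4 - 9*c^3 - 4*c^2 - 39*c + 40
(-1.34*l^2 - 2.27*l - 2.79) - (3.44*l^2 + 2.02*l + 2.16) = -4.78*l^2 - 4.29*l - 4.95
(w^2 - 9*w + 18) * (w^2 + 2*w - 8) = w^4 - 7*w^3 - 8*w^2 + 108*w - 144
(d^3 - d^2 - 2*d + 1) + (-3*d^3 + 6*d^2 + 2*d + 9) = -2*d^3 + 5*d^2 + 10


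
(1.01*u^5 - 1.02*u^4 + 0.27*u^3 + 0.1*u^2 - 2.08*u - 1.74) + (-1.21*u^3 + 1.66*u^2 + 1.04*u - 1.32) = 1.01*u^5 - 1.02*u^4 - 0.94*u^3 + 1.76*u^2 - 1.04*u - 3.06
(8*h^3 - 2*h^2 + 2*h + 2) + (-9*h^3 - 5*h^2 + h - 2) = -h^3 - 7*h^2 + 3*h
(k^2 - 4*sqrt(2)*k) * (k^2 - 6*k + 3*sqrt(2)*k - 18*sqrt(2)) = k^4 - 6*k^3 - sqrt(2)*k^3 - 24*k^2 + 6*sqrt(2)*k^2 + 144*k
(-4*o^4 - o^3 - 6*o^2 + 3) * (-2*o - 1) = 8*o^5 + 6*o^4 + 13*o^3 + 6*o^2 - 6*o - 3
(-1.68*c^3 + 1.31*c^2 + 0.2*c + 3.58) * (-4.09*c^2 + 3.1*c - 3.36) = 6.8712*c^5 - 10.5659*c^4 + 8.8878*c^3 - 18.4238*c^2 + 10.426*c - 12.0288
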